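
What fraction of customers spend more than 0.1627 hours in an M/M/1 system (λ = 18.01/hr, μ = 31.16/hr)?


W ~ Exponential(μ−λ) for M/M/1.
μ − λ = 31.16 − 18.01 = 13.1500
P(W > t) = e^{−(μ−λ)t} = e^{−2.1395} = 0.117713

Final: 0.117713


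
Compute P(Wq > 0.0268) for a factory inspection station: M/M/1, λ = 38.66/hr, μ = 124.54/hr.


ρ = 38.66/124.54 = 0.3104
P(Wq > t) = ρ·e^{−(μ−λ)t} = 0.3104·e^{−2.3016}
= 0.3104·0.100100 = 0.031073

Final: 0.031073


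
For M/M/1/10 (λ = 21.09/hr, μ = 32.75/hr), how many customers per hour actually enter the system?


ρ = 0.6440; P_K = (1−ρ)ρ^10/(1−ρ^11) = 0.004401
λ_eff = λ(1 − P_K) = 21.09·(1 − 0.004401) = 21.09·0.995599 = 20.9972 /hr

Final: 20.9972 /hr


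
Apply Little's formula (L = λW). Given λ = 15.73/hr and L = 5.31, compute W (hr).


W = L/λ = 5.31/15.73 = 0.3376 hr

Final: 0.3376 hr


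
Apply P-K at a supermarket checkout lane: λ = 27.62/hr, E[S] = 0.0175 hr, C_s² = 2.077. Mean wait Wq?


ρ = λ·E[S] = 27.62·0.0175 = 0.4834
E[S²] = E[S]²(1+C_s²) = 0.0175²·(1+2.077) = 0.0009423
Wq = λ·E[S²]/(2(1−ρ)) = 27.62·0.0009423/(2·0.5166) = 0.02519 hr

Final: 0.02519 hr


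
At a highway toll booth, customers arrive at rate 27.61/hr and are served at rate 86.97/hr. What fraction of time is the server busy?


ρ = λ/μ = 27.61/86.97 = 0.3175

Final: 0.3175


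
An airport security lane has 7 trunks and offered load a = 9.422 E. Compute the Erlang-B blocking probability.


B(c,a) = (a^c/c!) / Σ_{k=0}^{c} a^k/k!
a^7/7! = 1307.889830
Σ terms (k=0..7): 1.00000 + 9.42200 + 44.38704 + 139.40490 + 328.36825 + 618.77713 + 971.68635 + 1307.88983 = 3420.935507
B = 1307.889830/3420.935507 = 0.382319

Final: 0.382319


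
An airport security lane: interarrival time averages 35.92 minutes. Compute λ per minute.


λ = 1/(interarrival time) in consistent units.
1 minute = 1 min, so λ = 1/35.92 = 0.02784 per minute

Final: 0.02784 /min


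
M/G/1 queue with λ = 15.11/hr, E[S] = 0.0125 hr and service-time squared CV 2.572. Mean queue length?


ρ = λ·E[S] = 15.11·0.0125 = 0.1889
Lq = ρ²(1+C_s²)/(2(1−ρ)) = 0.03567·(1+2.572)/(2·0.8111)
= 0.03567·3.5720/1.6222 = 0.07855

Final: 0.07855


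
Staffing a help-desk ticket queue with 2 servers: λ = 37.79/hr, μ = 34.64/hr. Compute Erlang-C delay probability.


a = λ/μ = 1.0909; ρ = a/2 = 0.5455
P₀ = 0.294107 (from M/M/c formula)
C(c,a) = [a^c/(c!(1−ρ))]·P₀ = [1.19014/(2·0.4545)]·0.294107
= 1.30919·0.294107 = 0.385042

Final: 0.385042


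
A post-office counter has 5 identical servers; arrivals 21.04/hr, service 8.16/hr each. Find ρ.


ρ = λ/(cμ) = 21.04/(5·8.16) = 21.04/40.80 = 0.5157

Final: 0.5157


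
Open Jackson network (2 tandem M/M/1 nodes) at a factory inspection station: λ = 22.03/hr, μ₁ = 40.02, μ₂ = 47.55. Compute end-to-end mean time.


Each node sees arrival rate λ = 22.03/hr (tandem ⇒ throughput preserved).
W₁ = 1/(μ₁−λ) = 1/(40.02−22.03) = 0.05559 hr
W₂ = 1/(μ₂−λ) = 1/(47.55−22.03) = 0.03918 hr
W_total = W₁ + W₂ = 0.05559 + 0.03918 = 0.09477 hr

Final: 0.09477 hr


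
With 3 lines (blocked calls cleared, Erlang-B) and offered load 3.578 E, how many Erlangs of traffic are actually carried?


B(3,3.578) = 0.410152 (Erlang-B)
Carried load = a(1 − B) = 3.578·(1 − 0.410152) = 3.578·0.589848 = 2.1105 E

Final: 2.1105 Erlangs


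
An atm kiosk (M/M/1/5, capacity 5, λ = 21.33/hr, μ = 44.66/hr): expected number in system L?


ρ = 21.33/44.66 = 0.4776
L = ρ[1 − (K+1)ρ^K + Kρ^(K+1)] / [(1−ρ)(1−ρ^(K+1))]
Numerator: 0.4776·(1 − 6·0.024852 + 5·0.011870) = 0.434736
Denominator: (0.5224)·(0.988130) = 0.516191
L = 0.434736/0.516191 = 0.8422

Final: 0.8422


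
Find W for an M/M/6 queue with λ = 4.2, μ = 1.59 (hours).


a = 2.6415; ρ = 0.4403; P₀ = 0.070694
Lq = P₀·a^c·ρ/(c!(1−ρ)²) = 0.04687
Wq = Lq/λ = 0.04687/4.2 = 0.01116 hr
W = Wq + 1/μ = 0.01116 + 0.62893 = 0.64009 hr

Final: 0.64009 hr


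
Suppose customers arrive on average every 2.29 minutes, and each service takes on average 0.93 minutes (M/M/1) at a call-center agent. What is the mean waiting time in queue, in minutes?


λ = 60/2.29 = 26.2009 /hr
μ = 60/0.93 = 64.5161 /hr
ρ = λ/μ = 26.2009/64.5161 = 0.4061
Wq = ρ/(μ−λ) = 0.4061/(64.5161−26.2009) = 0.01060 hr
In minutes: 0.01060·60 = 0.6360 min

Final: 0.6360 min


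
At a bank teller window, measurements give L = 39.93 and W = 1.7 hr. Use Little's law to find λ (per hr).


λ = L/W = 39.93/1.7 = 23.4882 /hr

Final: 23.4882 /hr


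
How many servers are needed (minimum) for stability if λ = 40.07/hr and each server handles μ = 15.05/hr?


Stability requires cμ > λ ⇔ c > λ/μ.
λ/μ = 40.07/15.05 = 2.6625
Minimum integer c = ⌊2.6625⌋ + 1 = 3
Check: 3·15.05 = 45.15 > 40.07, while 2·15.05 = 30.10 ≤ 40.07

Final: 3 servers


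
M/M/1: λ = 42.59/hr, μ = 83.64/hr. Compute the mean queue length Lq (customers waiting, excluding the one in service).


ρ = 42.59/83.64 = 0.5092
Lq = ρ²/(1−ρ) = 0.2593/0.4908 = 0.5283

Final: 0.5283


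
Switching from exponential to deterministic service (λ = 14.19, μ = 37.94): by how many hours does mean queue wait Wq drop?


ρ = 14.19/37.94 = 0.3740
Wq(M/M/1) = ρ/(μ−λ) = 0.3740/23.75 = 0.01575 hr
Wq(M/D/1) = ρ/(2(μ−λ)) = 0.007874 hr
Savings = 0.01575 − 0.007874 = 0.007874 hr

Final: 0.007874 hr


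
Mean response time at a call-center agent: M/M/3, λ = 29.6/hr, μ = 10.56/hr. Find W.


a = 2.8030; ρ = 0.9343; P₀ = 0.015714
Lq = P₀·a^c·ρ/(c!(1−ρ)²) = 12.50181
Wq = Lq/λ = 12.50181/29.6 = 0.42236 hr
W = Wq + 1/μ = 0.42236 + 0.09470 = 0.51706 hr

Final: 0.51706 hr


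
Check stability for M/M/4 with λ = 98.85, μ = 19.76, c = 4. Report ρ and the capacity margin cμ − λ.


Total capacity cμ = 4·19.76 = 79.04/hr
ρ = λ/(cμ) = 98.85/79.04 = 1.2506
Stable ⇔ ρ < 1: NO
Spare capacity = cμ − λ = 79.04 − 98.85 = -19.81/hr

Final: ρ = 1.2506; unstable; margin = -19.81/hr


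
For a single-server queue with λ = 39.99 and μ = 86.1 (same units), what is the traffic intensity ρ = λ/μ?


ρ = λ/μ = 39.99/86.1 = 0.4645

Final: 0.4645


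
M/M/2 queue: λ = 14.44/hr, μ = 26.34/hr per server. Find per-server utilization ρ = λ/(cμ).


ρ = λ/(cμ) = 14.44/(2·26.34) = 14.44/52.68 = 0.2741

Final: 0.2741


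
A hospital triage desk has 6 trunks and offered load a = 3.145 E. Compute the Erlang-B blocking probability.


B(c,a) = (a^c/c!) / Σ_{k=0}^{c} a^k/k!
a^6/6! = 1.343976
Σ terms (k=0..6): 1.00000 + 3.14500 + 4.94551 + 5.18455 + 4.07635 + 2.56402 + 1.34398 = 22.259406
B = 1.343976/22.259406 = 0.060378

Final: 0.060378


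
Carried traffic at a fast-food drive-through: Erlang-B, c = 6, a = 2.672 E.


B(6,2.672) = 0.035632 (Erlang-B)
Carried load = a(1 − B) = 2.672·(1 − 0.035632) = 2.672·0.964368 = 2.5768 E

Final: 2.5768 Erlangs


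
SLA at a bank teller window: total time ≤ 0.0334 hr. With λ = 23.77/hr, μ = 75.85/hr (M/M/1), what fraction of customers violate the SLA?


W ~ Exponential(μ−λ) for M/M/1.
μ − λ = 75.85 − 23.77 = 52.0800
P(W > t) = e^{−(μ−λ)t} = e^{−1.7395} = 0.175613

Final: 0.175613


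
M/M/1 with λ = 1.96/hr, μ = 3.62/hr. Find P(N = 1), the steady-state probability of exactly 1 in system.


ρ = 1.96/3.62 = 0.5414
P_n = (1−ρ)·ρ^n = (1 − 0.5414)·0.5414^1 = 0.4586·0.541436 = 0.248283

Final: 0.248283


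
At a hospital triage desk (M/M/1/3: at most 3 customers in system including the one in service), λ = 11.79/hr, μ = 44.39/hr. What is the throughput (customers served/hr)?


ρ = 0.2656; P_K = (1−ρ)ρ^3/(1−ρ^4) = 0.013829
λ_eff = λ(1 − P_K) = 11.79·(1 − 0.013829) = 11.79·0.986171 = 11.6270 /hr

Final: 11.6270 /hr


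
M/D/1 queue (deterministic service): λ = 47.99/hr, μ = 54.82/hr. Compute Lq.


ρ = 47.99/54.82 = 0.8754
M/D/1: Lq = ρ²/(2(1−ρ)) = 0.7663/(2·0.1246) = 3.07547

Final: 3.07547


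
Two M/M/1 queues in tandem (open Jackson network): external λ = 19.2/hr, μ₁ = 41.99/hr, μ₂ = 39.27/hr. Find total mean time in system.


Each node sees arrival rate λ = 19.2/hr (tandem ⇒ throughput preserved).
W₁ = 1/(μ₁−λ) = 1/(41.99−19.2) = 0.04388 hr
W₂ = 1/(μ₂−λ) = 1/(39.27−19.2) = 0.04983 hr
W_total = W₁ + W₂ = 0.04388 + 0.04983 = 0.09370 hr

Final: 0.09370 hr


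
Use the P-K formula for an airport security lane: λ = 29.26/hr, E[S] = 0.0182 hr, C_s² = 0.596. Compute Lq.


ρ = λ·E[S] = 29.26·0.0182 = 0.5325
Lq = ρ²(1+C_s²)/(2(1−ρ)) = 0.2836·(1+0.596)/(2·0.4675)
= 0.2836·1.5960/0.9349 = 0.48411

Final: 0.48411


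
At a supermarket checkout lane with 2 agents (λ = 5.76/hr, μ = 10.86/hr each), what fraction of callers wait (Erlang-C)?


a = λ/μ = 0.5304; ρ = a/2 = 0.2652
P₀ = 0.580786 (from M/M/c formula)
C(c,a) = [a^c/(c!(1−ρ))]·P₀ = [0.28131/(2·0.7348)]·0.580786
= 0.19142·0.580786 = 0.111173

Final: 0.111173


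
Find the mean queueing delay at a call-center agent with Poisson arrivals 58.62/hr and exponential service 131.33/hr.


ρ = 58.62/131.33 = 0.4464
Wq = ρ/(μ−λ) = 0.4464/(131.33 − 58.62) = 0.4464/72.71 = 0.006139 hr

Final: 0.006139 hr


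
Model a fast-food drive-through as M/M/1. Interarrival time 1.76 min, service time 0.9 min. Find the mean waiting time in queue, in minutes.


λ = 60/1.76 = 34.0909 /hr
μ = 60/0.9 = 66.6667 /hr
ρ = λ/μ = 34.0909/66.6667 = 0.5114
Wq = ρ/(μ−λ) = 0.5114/(66.6667−34.0909) = 0.01570 hr
In minutes: 0.01570·60 = 0.9419 min

Final: 0.9419 min


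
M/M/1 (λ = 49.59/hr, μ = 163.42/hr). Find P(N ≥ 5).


ρ = 49.59/163.42 = 0.3035
P(N ≥ n) = ρ^n = 0.3035^5 = 0.002573

Final: 0.002573


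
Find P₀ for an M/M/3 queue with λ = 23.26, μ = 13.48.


a = λ/μ = 23.26/13.48 = 1.7255; ρ = a/c = 0.5752
Σ_{k=0}^{2} a^k/k! (terms k=0..2) = 1.00000 + 1.72552 + 1.48871 = 4.21423
Tail: a^3/(3!(1−ρ)) = 5.13759/(6·0.4248) = 2.01556
P₀ = 1/(4.21423 + 2.01556) = 1/6.22979 = 0.160519

Final: 0.160519


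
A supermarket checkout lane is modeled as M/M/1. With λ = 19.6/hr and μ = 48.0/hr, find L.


ρ = λ/μ = 19.6/48.0 = 0.4083
L = ρ/(1−ρ) = 0.4083/(1 − 0.4083) = 0.4083/0.5917 = 0.6901

Final: 0.6901


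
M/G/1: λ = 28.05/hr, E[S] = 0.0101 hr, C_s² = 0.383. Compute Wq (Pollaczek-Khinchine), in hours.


ρ = λ·E[S] = 28.05·0.0101 = 0.2833
E[S²] = E[S]²(1+C_s²) = 0.0101²·(1+0.383) = 0.0001411
Wq = λ·E[S²]/(2(1−ρ)) = 28.05·0.0001411/(2·0.7167) = 0.002761 hr

Final: 0.002761 hr


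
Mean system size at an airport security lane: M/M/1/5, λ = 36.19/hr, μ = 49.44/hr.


ρ = 36.19/49.44 = 0.7320
L = ρ[1 − (K+1)ρ^K + Kρ^(K+1)] / [(1−ρ)(1−ρ^(K+1))]
Numerator: 0.7320·(1 − 6·0.210160 + 5·0.153837) = 0.372019
Denominator: (0.2680)·(0.846163) = 0.226773
L = 0.372019/0.226773 = 1.6405

Final: 1.6405


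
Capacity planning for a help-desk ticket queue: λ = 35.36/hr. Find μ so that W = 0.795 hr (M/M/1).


W = 1/(μ−λ) ⇒ μ − λ = 1/W = 1/0.795 = 1.2579
μ = λ + 1/W = 35.36 + 1.2579 = 36.6179 per hr

Final: 36.6179 /hr


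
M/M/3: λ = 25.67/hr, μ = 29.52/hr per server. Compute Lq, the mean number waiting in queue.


a = λ/μ = 0.8696; ρ = a/3 = 0.2899
P₀ = 0.416322
Lq = P₀·a^c·ρ / (c!·(1−ρ)²) = 0.416322·0.65755·0.2899/(6·0.50430)
= 0.02622

Final: 0.02622


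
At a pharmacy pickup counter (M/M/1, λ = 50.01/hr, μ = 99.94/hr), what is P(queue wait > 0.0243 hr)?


ρ = 50.01/99.94 = 0.5004
P(Wq > t) = ρ·e^{−(μ−λ)t} = 0.5004·e^{−1.2133}
= 0.5004·0.297215 = 0.148727

Final: 0.148727


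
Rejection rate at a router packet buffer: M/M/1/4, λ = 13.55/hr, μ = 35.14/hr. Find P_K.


ρ = λ/μ = 13.55/35.14 = 0.3856
P_K = (1−ρ)ρ^K/(1−ρ^(K+1)) = (0.6144·0.022108)/(1 − 0.008525)
= 0.013583/0.991475 = 0.013700

Final: 0.013700


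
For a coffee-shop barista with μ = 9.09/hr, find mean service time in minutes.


Mean service time = 1/μ = 1/9.09 hour = 0.11001 hour
In minutes: 0.11001 × 60 = 6.6007 min

Final: 6.6007 min


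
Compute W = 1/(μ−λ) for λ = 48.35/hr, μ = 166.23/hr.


W = 1/(μ−λ) = 1/(166.23 − 48.35) = 1/117.88 = 0.008483 hr

Final: 0.008483 hr


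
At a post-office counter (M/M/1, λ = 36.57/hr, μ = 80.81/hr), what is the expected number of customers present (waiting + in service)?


ρ = λ/μ = 36.57/80.81 = 0.4525
L = ρ/(1−ρ) = 0.4525/(1 − 0.4525) = 0.4525/0.5475 = 0.8266

Final: 0.8266


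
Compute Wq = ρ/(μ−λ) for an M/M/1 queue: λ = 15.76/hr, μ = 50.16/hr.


ρ = 15.76/50.16 = 0.3142
Wq = ρ/(μ−λ) = 0.3142/(50.16 − 15.76) = 0.3142/34.40 = 0.009134 hr

Final: 0.009134 hr


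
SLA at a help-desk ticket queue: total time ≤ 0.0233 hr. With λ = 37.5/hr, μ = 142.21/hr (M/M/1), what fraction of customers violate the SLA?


W ~ Exponential(μ−λ) for M/M/1.
μ − λ = 142.21 − 37.5 = 104.7100
P(W > t) = e^{−(μ−λ)t} = e^{−2.4397} = 0.087183

Final: 0.087183


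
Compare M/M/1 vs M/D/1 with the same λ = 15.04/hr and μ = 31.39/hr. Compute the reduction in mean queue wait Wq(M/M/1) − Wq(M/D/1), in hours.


ρ = 15.04/31.39 = 0.4791
Wq(M/M/1) = ρ/(μ−λ) = 0.4791/16.35 = 0.02930 hr
Wq(M/D/1) = ρ/(2(μ−λ)) = 0.01465 hr
Savings = 0.02930 − 0.01465 = 0.01465 hr

Final: 0.01465 hr


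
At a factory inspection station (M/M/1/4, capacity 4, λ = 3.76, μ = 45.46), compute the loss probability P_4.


ρ = λ/μ = 3.76/45.46 = 0.08271
P_K = (1−ρ)ρ^K/(1−ρ^(K+1)) = (0.9173·0.00004680)/(1 − 0.000003871)
= 0.00004293/0.999996 = 0.00004293

Final: 0.00004293


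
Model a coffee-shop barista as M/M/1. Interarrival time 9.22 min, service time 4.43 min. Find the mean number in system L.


λ = 60/9.22 = 6.5076 /hr
μ = 60/4.43 = 13.5440 /hr
ρ = λ/μ = 6.5076/13.5440 = 0.4805
L = ρ/(1−ρ) = 0.4805/0.5195 = 0.9248

Final: 0.9248


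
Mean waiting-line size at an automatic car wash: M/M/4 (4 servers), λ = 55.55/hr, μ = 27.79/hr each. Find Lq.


a = λ/μ = 1.9989; ρ = a/4 = 0.4997
P₀ = 0.130588
Lq = P₀·a^c·ρ / (c!·(1−ρ)²) = 0.130588·15.96548·0.4997/(24·0.25027)
= 0.17346

Final: 0.17346


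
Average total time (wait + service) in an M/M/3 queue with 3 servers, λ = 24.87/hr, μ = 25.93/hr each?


a = 0.9591; ρ = 0.3197; P₀ = 0.379473
Lq = P₀·a^c·ρ/(c!(1−ρ)²) = 0.03855
Wq = Lq/λ = 0.03855/24.87 = 0.001550 hr
W = Wq + 1/μ = 0.001550 + 0.03857 = 0.04012 hr

Final: 0.04012 hr


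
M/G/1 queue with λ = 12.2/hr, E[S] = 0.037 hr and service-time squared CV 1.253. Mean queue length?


ρ = λ·E[S] = 12.2·0.037 = 0.4514
Lq = ρ²(1+C_s²)/(2(1−ρ)) = 0.2038·(1+1.253)/(2·0.5486)
= 0.2038·2.2530/1.0972 = 0.41841

Final: 0.41841


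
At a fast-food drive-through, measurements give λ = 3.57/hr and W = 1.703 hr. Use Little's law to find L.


L = λW = 3.57·1.703 = 6.0797

Final: 6.0797


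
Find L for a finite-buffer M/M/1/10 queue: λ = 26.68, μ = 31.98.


ρ = 26.68/31.98 = 0.8343
L = ρ[1 − (K+1)ρ^K + Kρ^(K+1)] / [(1−ρ)(1−ρ^(K+1))]
Numerator: 0.8343·(1 − 11·0.163333 + 10·0.136264) = 0.472179
Denominator: (0.1657)·(0.863736) = 0.143146
L = 0.472179/0.143146 = 3.2986

Final: 3.2986


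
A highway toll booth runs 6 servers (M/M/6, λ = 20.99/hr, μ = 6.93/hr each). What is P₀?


a = λ/μ = 20.99/6.93 = 3.0289; ρ = a/c = 0.5048
Σ_{k=0}^{5} a^k/k! (terms k=0..5) = 1.00000 + 3.02886 + 4.58700 + 4.63112 + 3.50676 + 2.12429 = 18.87803
Tail: a^6/(6!(1−ρ)) = 772.10297/(720·0.4952) = 2.16556
P₀ = 1/(18.87803 + 2.16556) = 1/21.04359 = 0.047520

Final: 0.047520


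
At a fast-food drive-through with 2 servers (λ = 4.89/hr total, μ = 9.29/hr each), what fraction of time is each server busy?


ρ = λ/(cμ) = 4.89/(2·9.29) = 4.89/18.58 = 0.2632

Final: 0.2632


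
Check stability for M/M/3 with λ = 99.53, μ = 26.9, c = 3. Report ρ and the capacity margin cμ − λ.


Total capacity cμ = 3·26.9 = 80.70/hr
ρ = λ/(cμ) = 99.53/80.70 = 1.2333
Stable ⇔ ρ < 1: NO
Spare capacity = cμ − λ = 80.70 − 99.53 = -18.83/hr

Final: ρ = 1.2333; unstable; margin = -18.83/hr


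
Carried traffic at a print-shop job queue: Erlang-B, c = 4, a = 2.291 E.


B(4,2.291) = 0.126593 (Erlang-B)
Carried load = a(1 − B) = 2.291·(1 − 0.126593) = 2.291·0.873407 = 2.0010 E

Final: 2.0010 Erlangs


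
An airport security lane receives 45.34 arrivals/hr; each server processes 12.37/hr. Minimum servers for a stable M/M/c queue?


Stability requires cμ > λ ⇔ c > λ/μ.
λ/μ = 45.34/12.37 = 3.6653
Minimum integer c = ⌊3.6653⌋ + 1 = 4
Check: 4·12.37 = 49.48 > 45.34, while 3·12.37 = 37.11 ≤ 45.34

Final: 4 servers


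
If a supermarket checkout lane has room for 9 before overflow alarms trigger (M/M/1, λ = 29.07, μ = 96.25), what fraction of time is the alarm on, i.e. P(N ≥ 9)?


ρ = 29.07/96.25 = 0.3020
P(N ≥ n) = ρ^n = 0.3020^9 = 0.00002091

Final: 0.00002091


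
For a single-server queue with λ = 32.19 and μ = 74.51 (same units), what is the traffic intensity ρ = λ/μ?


ρ = λ/μ = 32.19/74.51 = 0.4320

Final: 0.4320


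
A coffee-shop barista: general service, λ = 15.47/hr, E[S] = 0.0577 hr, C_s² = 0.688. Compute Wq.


ρ = λ·E[S] = 15.47·0.0577 = 0.8926
E[S²] = E[S]²(1+C_s²) = 0.0577²·(1+0.688) = 0.005620
Wq = λ·E[S²]/(2(1−ρ)) = 15.47·0.005620/(2·0.1074) = 0.40482 hr

Final: 0.40482 hr


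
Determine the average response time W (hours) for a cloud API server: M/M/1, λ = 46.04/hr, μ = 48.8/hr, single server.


W = 1/(μ−λ) = 1/(48.8 − 46.04) = 1/2.76 = 0.3623 hr

Final: 0.3623 hr


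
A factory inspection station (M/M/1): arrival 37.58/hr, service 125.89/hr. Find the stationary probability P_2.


ρ = 37.58/125.89 = 0.2985
P_n = (1−ρ)·ρ^n = (1 − 0.2985)·0.2985^2 = 0.7015·0.089111 = 0.062510

Final: 0.062510


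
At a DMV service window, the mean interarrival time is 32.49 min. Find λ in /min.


λ = 1/(interarrival time) in consistent units.
1 minute = 1 min, so λ = 1/32.49 = 0.03078 per minute

Final: 0.03078 /min


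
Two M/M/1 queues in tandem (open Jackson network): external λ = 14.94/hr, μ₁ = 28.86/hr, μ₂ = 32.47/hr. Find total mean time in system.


Each node sees arrival rate λ = 14.94/hr (tandem ⇒ throughput preserved).
W₁ = 1/(μ₁−λ) = 1/(28.86−14.94) = 0.07184 hr
W₂ = 1/(μ₂−λ) = 1/(32.47−14.94) = 0.05705 hr
W_total = W₁ + W₂ = 0.07184 + 0.05705 = 0.12888 hr

Final: 0.12888 hr


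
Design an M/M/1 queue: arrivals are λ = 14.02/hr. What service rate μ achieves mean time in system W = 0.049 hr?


W = 1/(μ−λ) ⇒ μ − λ = 1/W = 1/0.049 = 20.4082
μ = λ + 1/W = 14.02 + 20.4082 = 34.4282 per hr

Final: 34.4282 /hr


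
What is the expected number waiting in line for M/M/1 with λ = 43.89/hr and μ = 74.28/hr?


ρ = 43.89/74.28 = 0.5909
Lq = ρ²/(1−ρ) = 0.3491/0.4091 = 0.8534

Final: 0.8534


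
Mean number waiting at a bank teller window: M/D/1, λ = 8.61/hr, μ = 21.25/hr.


ρ = 8.61/21.25 = 0.4052
M/D/1: Lq = ρ²/(2(1−ρ)) = 0.1642/(2·0.5948) = 0.13800

Final: 0.13800


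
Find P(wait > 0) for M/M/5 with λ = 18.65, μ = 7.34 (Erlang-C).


a = λ/μ = 2.5409; ρ = a/5 = 0.5082
P₀ = 0.076723 (from M/M/c formula)
C(c,a) = [a^c/(c!(1−ρ))]·P₀ = [105.90437/(120·0.4918)]·0.076723
= 1.79441·0.076723 = 0.137672

Final: 0.137672


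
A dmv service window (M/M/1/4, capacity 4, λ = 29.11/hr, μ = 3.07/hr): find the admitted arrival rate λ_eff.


ρ = 9.4821; P_K = (1−ρ)ρ^4/(1−ρ^5) = 0.894550
λ_eff = λ(1 − P_K) = 29.11·(1 − 0.894550) = 29.11·0.105450 = 3.0697 /hr

Final: 3.0697 /hr


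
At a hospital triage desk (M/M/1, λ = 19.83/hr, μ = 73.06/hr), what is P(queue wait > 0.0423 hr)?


ρ = 19.83/73.06 = 0.2714
P(Wq > t) = ρ·e^{−(μ−λ)t} = 0.2714·e^{−2.2516}
= 0.2714·0.105228 = 0.028561

Final: 0.028561


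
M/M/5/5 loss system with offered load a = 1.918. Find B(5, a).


B(c,a) = (a^c/c!) / Σ_{k=0}^{c} a^k/k!
a^5/5! = 0.216303
Σ terms (k=0..5): 1.00000 + 1.91800 + 1.83936 + 1.17597 + 0.56388 + 0.21630 = 6.713505
B = 0.216303/6.713505 = 0.032219

Final: 0.032219


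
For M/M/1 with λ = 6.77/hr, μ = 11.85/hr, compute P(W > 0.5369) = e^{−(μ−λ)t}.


W ~ Exponential(μ−λ) for M/M/1.
μ − λ = 11.85 − 6.77 = 5.0800
P(W > t) = e^{−(μ−λ)t} = e^{−2.7275} = 0.065386

Final: 0.065386


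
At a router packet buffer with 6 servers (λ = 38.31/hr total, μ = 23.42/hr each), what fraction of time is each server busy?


ρ = λ/(cμ) = 38.31/(6·23.42) = 38.31/140.52 = 0.2726

Final: 0.2726


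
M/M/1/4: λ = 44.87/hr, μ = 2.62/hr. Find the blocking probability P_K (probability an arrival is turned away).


ρ = λ/μ = 44.87/2.62 = 17.1260
P_K = (1−ρ)ρ^K/(1−ρ^(K+1)) = (-16.1260·86023.897011)/(1 − 1473241.320188)
= -1387217.423177/-1473240.320188 = 0.941610

Final: 0.941610


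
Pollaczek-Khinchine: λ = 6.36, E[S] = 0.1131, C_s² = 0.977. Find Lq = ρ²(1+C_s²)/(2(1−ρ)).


ρ = λ·E[S] = 6.36·0.1131 = 0.7193
Lq = ρ²(1+C_s²)/(2(1−ρ)) = 0.5174·(1+0.977)/(2·0.2807)
= 0.5174·1.9770/0.5614 = 1.82221

Final: 1.82221


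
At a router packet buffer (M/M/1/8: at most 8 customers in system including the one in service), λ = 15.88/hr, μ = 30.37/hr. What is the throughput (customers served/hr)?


ρ = 0.5229; P_K = (1−ρ)ρ^8/(1−ρ^9) = 0.002674
λ_eff = λ(1 − P_K) = 15.88·(1 − 0.002674) = 15.88·0.997326 = 15.8375 /hr

Final: 15.8375 /hr


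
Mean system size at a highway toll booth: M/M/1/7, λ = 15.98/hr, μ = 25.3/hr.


ρ = 15.98/25.3 = 0.6316
L = ρ[1 − (K+1)ρ^K + Kρ^(K+1)] / [(1−ρ)(1−ρ^(K+1))]
Numerator: 0.6316·(1 − 8·0.040105 + 7·0.025331) = 0.540970
Denominator: (0.3684)·(0.974669) = 0.359048
L = 0.540970/0.359048 = 1.5067

Final: 1.5067


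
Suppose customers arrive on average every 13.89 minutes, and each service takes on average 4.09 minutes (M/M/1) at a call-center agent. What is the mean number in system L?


λ = 60/13.89 = 4.3197 /hr
μ = 60/4.09 = 14.6699 /hr
ρ = λ/μ = 4.3197/14.6699 = 0.2945
L = ρ/(1−ρ) = 0.2945/0.7055 = 0.4173

Final: 0.4173


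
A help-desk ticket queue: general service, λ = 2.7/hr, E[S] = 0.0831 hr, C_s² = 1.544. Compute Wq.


ρ = λ·E[S] = 2.7·0.0831 = 0.2244
E[S²] = E[S]²(1+C_s²) = 0.0831²·(1+1.544) = 0.017568
Wq = λ·E[S²]/(2(1−ρ)) = 2.7·0.017568/(2·0.7756) = 0.03058 hr

Final: 0.03058 hr


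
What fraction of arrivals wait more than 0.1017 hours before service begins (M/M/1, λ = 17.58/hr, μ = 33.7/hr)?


ρ = 17.58/33.7 = 0.5217
P(Wq > t) = ρ·e^{−(μ−λ)t} = 0.5217·e^{−1.6394}
= 0.5217·0.194096 = 0.101252

Final: 0.101252


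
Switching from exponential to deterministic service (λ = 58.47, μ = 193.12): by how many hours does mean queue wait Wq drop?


ρ = 58.47/193.12 = 0.3028
Wq(M/M/1) = ρ/(μ−λ) = 0.3028/134.65 = 0.002249 hr
Wq(M/D/1) = ρ/(2(μ−λ)) = 0.001124 hr
Savings = 0.002249 − 0.001124 = 0.001124 hr

Final: 0.001124 hr


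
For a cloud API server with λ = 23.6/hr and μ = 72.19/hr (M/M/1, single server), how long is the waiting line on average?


ρ = 23.6/72.19 = 0.3269
Lq = ρ²/(1−ρ) = 0.1069/0.6731 = 0.1588

Final: 0.1588


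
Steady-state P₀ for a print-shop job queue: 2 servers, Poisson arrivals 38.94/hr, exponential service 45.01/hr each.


a = λ/μ = 38.94/45.01 = 0.8651; ρ = a/c = 0.4326
Σ_{k=0}^{1} a^k/k! (terms k=0..1) = 1.00000 + 0.86514 = 1.86514
Tail: a^2/(2!(1−ρ)) = 0.74847/(2·0.5674) = 0.65953
P₀ = 1/(1.86514 + 0.65953) = 1/2.52467 = 0.396092

Final: 0.396092


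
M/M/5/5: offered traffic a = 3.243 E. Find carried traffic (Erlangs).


B(5,3.243) = 0.131198 (Erlang-B)
Carried load = a(1 − B) = 3.243·(1 − 0.131198) = 3.243·0.868802 = 2.8175 E

Final: 2.8175 Erlangs


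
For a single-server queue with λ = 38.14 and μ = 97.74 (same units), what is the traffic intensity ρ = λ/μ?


ρ = λ/μ = 38.14/97.74 = 0.3902

Final: 0.3902


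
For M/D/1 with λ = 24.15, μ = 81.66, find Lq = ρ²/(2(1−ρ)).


ρ = 24.15/81.66 = 0.2957
M/D/1: Lq = ρ²/(2(1−ρ)) = 0.08746/(2·0.7043) = 0.06209

Final: 0.06209


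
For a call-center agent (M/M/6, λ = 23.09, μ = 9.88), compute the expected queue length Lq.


a = λ/μ = 2.3370; ρ = a/6 = 0.3895
P₀ = 0.096247
Lq = P₀·a^c·ρ / (c!·(1−ρ)²) = 0.096247·162.93033·0.3895/(720·0.37270)
= 0.02276

Final: 0.02276


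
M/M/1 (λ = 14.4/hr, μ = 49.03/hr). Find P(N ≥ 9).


ρ = 14.4/49.03 = 0.2937
P(N ≥ n) = ρ^n = 0.2937^9 = 0.00001626

Final: 0.00001626


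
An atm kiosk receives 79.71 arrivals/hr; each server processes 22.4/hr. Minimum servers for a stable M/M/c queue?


Stability requires cμ > λ ⇔ c > λ/μ.
λ/μ = 79.71/22.4 = 3.5585
Minimum integer c = ⌊3.5585⌋ + 1 = 4
Check: 4·22.4 = 89.60 > 79.71, while 3·22.4 = 67.20 ≤ 79.71

Final: 4 servers


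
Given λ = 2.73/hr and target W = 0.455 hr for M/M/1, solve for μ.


W = 1/(μ−λ) ⇒ μ − λ = 1/W = 1/0.455 = 2.1978
μ = λ + 1/W = 2.73 + 2.1978 = 4.9278 per hr

Final: 4.9278 /hr


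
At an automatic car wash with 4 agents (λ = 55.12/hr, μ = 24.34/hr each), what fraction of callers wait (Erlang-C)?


a = λ/μ = 2.2646; ρ = a/4 = 0.5661
P₀ = 0.097180 (from M/M/c formula)
C(c,a) = [a^c/(c!(1−ρ))]·P₀ = [26.29993/(24·0.4339)]·0.097180
= 2.52581·0.097180 = 0.245458

Final: 0.245458


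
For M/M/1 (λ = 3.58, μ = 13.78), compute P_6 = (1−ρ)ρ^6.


ρ = 3.58/13.78 = 0.2598
P_n = (1−ρ)·ρ^n = (1 − 0.2598)·0.2598^6 = 0.7402·0.0003075 = 0.0002276

Final: 0.0002276


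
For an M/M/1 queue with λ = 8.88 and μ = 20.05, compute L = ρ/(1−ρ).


ρ = λ/μ = 8.88/20.05 = 0.4429
L = ρ/(1−ρ) = 0.4429/(1 − 0.4429) = 0.4429/0.5571 = 0.7950

Final: 0.7950


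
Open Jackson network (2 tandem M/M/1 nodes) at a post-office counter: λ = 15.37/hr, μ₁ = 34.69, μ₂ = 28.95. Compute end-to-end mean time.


Each node sees arrival rate λ = 15.37/hr (tandem ⇒ throughput preserved).
W₁ = 1/(μ₁−λ) = 1/(34.69−15.37) = 0.05176 hr
W₂ = 1/(μ₂−λ) = 1/(28.95−15.37) = 0.07364 hr
W_total = W₁ + W₂ = 0.05176 + 0.07364 = 0.12540 hr

Final: 0.12540 hr


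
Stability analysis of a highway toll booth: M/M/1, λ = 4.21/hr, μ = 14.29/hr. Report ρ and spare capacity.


Total capacity cμ = 1·14.29 = 14.29/hr
ρ = λ/(cμ) = 4.21/14.29 = 0.2946
Stable ⇔ ρ < 1: YES
Spare capacity = cμ − λ = 14.29 − 4.21 = 10.08/hr

Final: ρ = 0.2946; stable; margin = 10.08/hr


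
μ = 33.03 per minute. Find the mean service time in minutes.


Mean service time = 1/μ = 1/33.03 minute = 0.03028 minute
In minutes: 0.03028 × 1 = 0.03028 min

Final: 0.03028 min


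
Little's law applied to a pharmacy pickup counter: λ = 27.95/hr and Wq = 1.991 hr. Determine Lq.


Lq = λWq = 27.95·1.991 = 55.6485

Final: 55.6485


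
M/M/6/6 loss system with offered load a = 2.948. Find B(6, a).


B(c,a) = (a^c/c!) / Σ_{k=0}^{c} a^k/k!
a^6/6! = 0.911659
Σ terms (k=0..6): 1.00000 + 2.94800 + 4.34535 + 4.27003 + 3.14701 + 1.85548 + 0.91166 = 18.477537
B = 0.911659/18.477537 = 0.049339

Final: 0.049339


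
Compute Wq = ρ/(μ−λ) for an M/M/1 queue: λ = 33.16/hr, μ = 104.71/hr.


ρ = 33.16/104.71 = 0.3167
Wq = ρ/(μ−λ) = 0.3167/(104.71 − 33.16) = 0.3167/71.55 = 0.004426 hr

Final: 0.004426 hr


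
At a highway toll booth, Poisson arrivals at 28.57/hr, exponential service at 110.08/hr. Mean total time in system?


W = 1/(μ−λ) = 1/(110.08 − 28.57) = 1/81.51 = 0.01227 hr

Final: 0.01227 hr


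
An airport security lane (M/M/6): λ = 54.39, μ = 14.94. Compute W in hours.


a = 3.6406; ρ = 0.6068; P₀ = 0.024888
Lq = P₀·a^c·ρ/(c!(1−ρ)²) = 0.31577
Wq = Lq/λ = 0.31577/54.39 = 0.005806 hr
W = Wq + 1/μ = 0.005806 + 0.06693 = 0.07274 hr

Final: 0.07274 hr


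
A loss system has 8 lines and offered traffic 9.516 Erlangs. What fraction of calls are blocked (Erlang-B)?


B(c,a) = (a^c/c!) / Σ_{k=0}^{c} a^k/k!
a^8/8! = 1667.688537
Σ terms (k=0..8): 1.00000 + 9.51600 + 45.27713 + 143.61905 + 341.66972 + 650.26581 + 1031.32158 + 1402.00802 + 1667.68854 = 5292.365839
B = 1667.688537/5292.365839 = 0.315112

Final: 0.315112


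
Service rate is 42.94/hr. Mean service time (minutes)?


Mean service time = 1/μ = 1/42.94 hour = 0.02329 hour
In minutes: 0.02329 × 60 = 1.3973 min

Final: 1.3973 min


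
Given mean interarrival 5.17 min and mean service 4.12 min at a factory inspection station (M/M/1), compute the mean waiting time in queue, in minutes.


λ = 60/5.17 = 11.6054 /hr
μ = 60/4.12 = 14.5631 /hr
ρ = λ/μ = 11.6054/14.5631 = 0.7969
Wq = ρ/(μ−λ) = 0.7969/(14.5631−11.6054) = 0.26943 hr
In minutes: 0.26943·60 = 16.166 min

Final: 16.166 min


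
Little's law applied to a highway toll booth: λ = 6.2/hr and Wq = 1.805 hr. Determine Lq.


Lq = λWq = 6.2·1.805 = 11.1910

Final: 11.1910


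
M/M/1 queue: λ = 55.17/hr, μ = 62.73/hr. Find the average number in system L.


ρ = λ/μ = 55.17/62.73 = 0.8795
L = ρ/(1−ρ) = 0.8795/(1 − 0.8795) = 0.8795/0.1205 = 7.2976

Final: 7.2976


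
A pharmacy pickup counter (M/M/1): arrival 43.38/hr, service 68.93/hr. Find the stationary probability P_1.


ρ = 43.38/68.93 = 0.6293
P_n = (1−ρ)·ρ^n = (1 − 0.6293)·0.6293^1 = 0.3707·0.629334 = 0.233273

Final: 0.233273


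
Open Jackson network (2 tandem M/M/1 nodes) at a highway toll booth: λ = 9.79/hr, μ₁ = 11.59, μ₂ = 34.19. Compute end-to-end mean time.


Each node sees arrival rate λ = 9.79/hr (tandem ⇒ throughput preserved).
W₁ = 1/(μ₁−λ) = 1/(11.59−9.79) = 0.55556 hr
W₂ = 1/(μ₂−λ) = 1/(34.19−9.79) = 0.04098 hr
W_total = W₁ + W₂ = 0.55556 + 0.04098 = 0.59654 hr

Final: 0.59654 hr


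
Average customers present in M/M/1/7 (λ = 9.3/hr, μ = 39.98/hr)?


ρ = 9.3/39.98 = 0.2326
L = ρ[1 − (K+1)ρ^K + Kρ^(K+1)] / [(1−ρ)(1−ρ^(K+1))]
Numerator: 0.2326·(1 − 8·0.00003685 + 7·0.000008573) = 0.232562
Denominator: (0.7674)·(0.999991) = 0.767377
L = 0.232562/0.767377 = 0.3031

Final: 0.3031


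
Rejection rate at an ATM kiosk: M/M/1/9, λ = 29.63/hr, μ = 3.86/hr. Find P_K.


ρ = λ/μ = 29.63/3.86 = 7.6762
P_K = (1−ρ)ρ^K/(1−ρ^(K+1)) = (-6.6762·92533528.120813)/(1 − 710302704.201990)
= -617769176.081177/-710302703.201990 = 0.869727

Final: 0.869727


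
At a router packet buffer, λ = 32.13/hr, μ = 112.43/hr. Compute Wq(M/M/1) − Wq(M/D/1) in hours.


ρ = 32.13/112.43 = 0.2858
Wq(M/M/1) = ρ/(μ−λ) = 0.2858/80.30 = 0.003559 hr
Wq(M/D/1) = ρ/(2(μ−λ)) = 0.001779 hr
Savings = 0.003559 − 0.001779 = 0.001779 hr

Final: 0.001779 hr


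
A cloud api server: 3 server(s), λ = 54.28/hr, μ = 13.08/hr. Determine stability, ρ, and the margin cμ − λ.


Total capacity cμ = 3·13.08 = 39.24/hr
ρ = λ/(cμ) = 54.28/39.24 = 1.3833
Stable ⇔ ρ < 1: NO
Spare capacity = cμ − λ = 39.24 − 54.28 = -15.04/hr

Final: ρ = 1.3833; unstable; margin = -15.04/hr


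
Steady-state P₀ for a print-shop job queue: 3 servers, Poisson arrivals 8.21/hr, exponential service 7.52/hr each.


a = λ/μ = 8.21/7.52 = 1.0918; ρ = a/c = 0.3639
Σ_{k=0}^{2} a^k/k! (terms k=0..2) = 1.00000 + 1.09176 + 0.59596 = 2.68772
Tail: a^3/(3!(1−ρ)) = 1.30130/(6·0.6361) = 0.34097
P₀ = 1/(2.68772 + 0.34097) = 1/3.02869 = 0.330176

Final: 0.330176


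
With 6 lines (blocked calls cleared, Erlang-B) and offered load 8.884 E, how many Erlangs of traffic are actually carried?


B(6,8.884) = 0.434993 (Erlang-B)
Carried load = a(1 − B) = 8.884·(1 − 0.434993) = 8.884·0.565007 = 5.0195 E

Final: 5.0195 Erlangs


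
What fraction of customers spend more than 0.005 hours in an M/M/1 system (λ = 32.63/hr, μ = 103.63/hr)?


W ~ Exponential(μ−λ) for M/M/1.
μ − λ = 103.63 − 32.63 = 71.0000
P(W > t) = e^{−(μ−λ)t} = e^{−0.3550} = 0.701173

Final: 0.701173


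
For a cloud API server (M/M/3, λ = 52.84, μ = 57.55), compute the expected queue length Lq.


a = λ/μ = 0.9182; ρ = a/3 = 0.3061
P₀ = 0.395951
Lq = P₀·a^c·ρ / (c!·(1−ρ)²) = 0.395951·0.77402·0.3061/(6·0.48156)
= 0.03246

Final: 0.03246


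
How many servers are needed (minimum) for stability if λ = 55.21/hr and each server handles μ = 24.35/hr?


Stability requires cμ > λ ⇔ c > λ/μ.
λ/μ = 55.21/24.35 = 2.2674
Minimum integer c = ⌊2.2674⌋ + 1 = 3
Check: 3·24.35 = 73.05 > 55.21, while 2·24.35 = 48.70 ≤ 55.21

Final: 3 servers


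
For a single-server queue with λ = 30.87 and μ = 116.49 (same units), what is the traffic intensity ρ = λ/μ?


ρ = λ/μ = 30.87/116.49 = 0.2650

Final: 0.2650


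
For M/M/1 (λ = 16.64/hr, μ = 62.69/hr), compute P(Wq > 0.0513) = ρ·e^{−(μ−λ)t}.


ρ = 16.64/62.69 = 0.2654
P(Wq > t) = ρ·e^{−(μ−λ)t} = 0.2654·e^{−2.3624}
= 0.2654·0.094197 = 0.025003

Final: 0.025003


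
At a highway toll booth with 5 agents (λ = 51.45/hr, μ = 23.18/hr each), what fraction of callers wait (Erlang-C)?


a = λ/μ = 2.2196; ρ = a/5 = 0.4439
P₀ = 0.107251 (from M/M/c formula)
C(c,a) = [a^c/(c!(1−ρ))]·P₀ = [53.87158/(120·0.5561)]·0.107251
= 0.80731·0.107251 = 0.086584

Final: 0.086584


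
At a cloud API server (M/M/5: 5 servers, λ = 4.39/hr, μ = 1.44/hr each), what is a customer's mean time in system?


a = 3.0486; ρ = 0.6097; P₀ = 0.044170
Lq = P₀·a^c·ρ/(c!(1−ρ)²) = 0.38801
Wq = Lq/λ = 0.38801/4.39 = 0.08838 hr
W = Wq + 1/μ = 0.08838 + 0.69444 = 0.78283 hr

Final: 0.78283 hr


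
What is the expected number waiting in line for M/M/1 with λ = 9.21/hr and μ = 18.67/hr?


ρ = 9.21/18.67 = 0.4933
Lq = ρ²/(1−ρ) = 0.2433/0.5067 = 0.4803

Final: 0.4803


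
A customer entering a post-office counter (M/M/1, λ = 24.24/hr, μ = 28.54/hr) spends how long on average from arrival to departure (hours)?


W = 1/(μ−λ) = 1/(28.54 − 24.24) = 1/4.30 = 0.2326 hr

Final: 0.2326 hr


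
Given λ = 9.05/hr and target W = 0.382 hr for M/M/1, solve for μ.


W = 1/(μ−λ) ⇒ μ − λ = 1/W = 1/0.382 = 2.6178
μ = λ + 1/W = 9.05 + 2.6178 = 11.6678 per hr

Final: 11.6678 /hr


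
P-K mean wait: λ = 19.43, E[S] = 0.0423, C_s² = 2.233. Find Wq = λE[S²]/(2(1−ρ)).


ρ = λ·E[S] = 19.43·0.0423 = 0.8219
E[S²] = E[S]²(1+C_s²) = 0.0423²·(1+2.233) = 0.005785
Wq = λ·E[S²]/(2(1−ρ)) = 19.43·0.005785/(2·0.1781) = 0.31553 hr

Final: 0.31553 hr


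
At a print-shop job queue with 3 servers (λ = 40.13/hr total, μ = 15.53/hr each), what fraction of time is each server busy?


ρ = λ/(cμ) = 40.13/(3·15.53) = 40.13/46.59 = 0.8613

Final: 0.8613


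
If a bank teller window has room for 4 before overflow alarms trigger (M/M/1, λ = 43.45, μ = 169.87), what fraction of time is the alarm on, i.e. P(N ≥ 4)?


ρ = 43.45/169.87 = 0.2558
P(N ≥ n) = ρ^n = 0.2558^4 = 0.004280

Final: 0.004280


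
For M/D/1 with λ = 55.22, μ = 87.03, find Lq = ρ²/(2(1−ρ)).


ρ = 55.22/87.03 = 0.6345
M/D/1: Lq = ρ²/(2(1−ρ)) = 0.4026/(2·0.3655) = 0.55072

Final: 0.55072


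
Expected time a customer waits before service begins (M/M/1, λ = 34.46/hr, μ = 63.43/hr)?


ρ = 34.46/63.43 = 0.5433
Wq = ρ/(μ−λ) = 0.5433/(63.43 − 34.46) = 0.5433/28.97 = 0.01875 hr

Final: 0.01875 hr


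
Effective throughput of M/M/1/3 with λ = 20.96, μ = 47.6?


ρ = 0.4403; P_K = (1−ρ)ρ^3/(1−ρ^4) = 0.049650
λ_eff = λ(1 − P_K) = 20.96·(1 − 0.049650) = 20.96·0.950350 = 19.9193 /hr

Final: 19.9193 /hr


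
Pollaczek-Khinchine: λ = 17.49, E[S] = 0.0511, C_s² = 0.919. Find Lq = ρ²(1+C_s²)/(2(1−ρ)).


ρ = λ·E[S] = 17.49·0.0511 = 0.8937
Lq = ρ²(1+C_s²)/(2(1−ρ)) = 0.7988·(1+0.919)/(2·0.1063)
= 0.7988·1.9190/0.2125 = 7.21261

Final: 7.21261


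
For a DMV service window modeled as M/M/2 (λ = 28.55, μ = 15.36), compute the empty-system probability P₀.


a = λ/μ = 28.55/15.36 = 1.8587; ρ = a/c = 0.9294
Σ_{k=0}^{1} a^k/k! (terms k=0..1) = 1.00000 + 1.85872 = 2.85872
Tail: a^2/(2!(1−ρ)) = 3.45485/(2·0.07064) = 24.45464
P₀ = 1/(2.85872 + 24.45464) = 1/27.31336 = 0.036612

Final: 0.036612


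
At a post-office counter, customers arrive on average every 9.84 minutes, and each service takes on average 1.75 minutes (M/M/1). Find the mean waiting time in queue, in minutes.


λ = 60/9.84 = 6.0976 /hr
μ = 60/1.75 = 34.2857 /hr
ρ = λ/μ = 6.0976/34.2857 = 0.1778
Wq = ρ/(μ−λ) = 0.1778/(34.2857−6.0976) = 0.006309 hr
In minutes: 0.006309·60 = 0.3786 min

Final: 0.3786 min


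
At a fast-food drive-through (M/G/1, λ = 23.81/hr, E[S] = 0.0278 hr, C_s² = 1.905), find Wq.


ρ = λ·E[S] = 23.81·0.0278 = 0.6619
E[S²] = E[S]²(1+C_s²) = 0.0278²·(1+1.905) = 0.002245
Wq = λ·E[S²]/(2(1−ρ)) = 23.81·0.002245/(2·0.3381) = 0.07906 hr

Final: 0.07906 hr


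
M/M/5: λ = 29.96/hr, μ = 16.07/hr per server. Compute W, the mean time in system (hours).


a = 1.8643; ρ = 0.3729; P₀ = 0.154204
Lq = P₀·a^c·ρ/(c!(1−ρ)²) = 0.02744
Wq = Lq/λ = 0.02744/29.96 = 0.0009159 hr
W = Wq + 1/μ = 0.0009159 + 0.06223 = 0.06314 hr

Final: 0.06314 hr


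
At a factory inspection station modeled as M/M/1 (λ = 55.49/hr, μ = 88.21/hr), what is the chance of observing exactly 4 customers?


ρ = 55.49/88.21 = 0.6291
P_n = (1−ρ)·ρ^n = (1 − 0.6291)·0.6291^4 = 0.3709·0.156599 = 0.058088

Final: 0.058088


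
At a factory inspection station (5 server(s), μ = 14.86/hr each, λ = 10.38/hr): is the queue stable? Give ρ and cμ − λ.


Total capacity cμ = 5·14.86 = 74.30/hr
ρ = λ/(cμ) = 10.38/74.30 = 0.1397
Stable ⇔ ρ < 1: YES
Spare capacity = cμ − λ = 74.30 − 10.38 = 63.92/hr

Final: ρ = 0.1397; stable; margin = 63.92/hr


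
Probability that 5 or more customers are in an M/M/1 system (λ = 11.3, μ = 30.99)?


ρ = 11.3/30.99 = 0.3646
P(N ≥ n) = ρ^n = 0.3646^5 = 0.006446

Final: 0.006446


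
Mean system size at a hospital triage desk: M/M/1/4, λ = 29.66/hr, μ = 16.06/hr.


ρ = 29.66/16.06 = 1.8468
L = ρ[1 − (K+1)ρ^K + Kρ^(K+1)] / [(1−ρ)(1−ρ^(K+1))]
Numerator: 1.8468·(1 − 5·11.633286 + 4·21.484637) = 53.137048
Denominator: (-0.8468)·(-20.484637) = 17.346891
L = 53.137048/17.346891 = 3.0632

Final: 3.0632


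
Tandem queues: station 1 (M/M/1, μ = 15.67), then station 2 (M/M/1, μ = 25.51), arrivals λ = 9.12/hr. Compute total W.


Each node sees arrival rate λ = 9.12/hr (tandem ⇒ throughput preserved).
W₁ = 1/(μ₁−λ) = 1/(15.67−9.12) = 0.15267 hr
W₂ = 1/(μ₂−λ) = 1/(25.51−9.12) = 0.06101 hr
W_total = W₁ + W₂ = 0.15267 + 0.06101 = 0.21368 hr

Final: 0.21368 hr


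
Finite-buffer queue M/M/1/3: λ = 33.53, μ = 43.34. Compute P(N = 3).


ρ = λ/μ = 33.53/43.34 = 0.7737
P_K = (1−ρ)ρ^K/(1−ρ^(K+1)) = (0.2263·0.463056)/(1 − 0.358244)
= 0.104813/0.641756 = 0.163322

Final: 0.163322


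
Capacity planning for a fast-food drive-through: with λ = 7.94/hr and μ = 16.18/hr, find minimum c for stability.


Stability requires cμ > λ ⇔ c > λ/μ.
λ/μ = 7.94/16.18 = 0.4907
Minimum integer c = ⌊0.4907⌋ + 1 = 1
Check: 1·16.18 = 16.18 > 7.94, while 0·16.18 = 0.00 ≤ 7.94

Final: 1 servers


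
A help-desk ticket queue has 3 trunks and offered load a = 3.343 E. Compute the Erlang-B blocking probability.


B(c,a) = (a^c/c!) / Σ_{k=0}^{c} a^k/k!
a^3/3! = 6.226699
Σ terms (k=0..3): 1.00000 + 3.34300 + 5.58782 + 6.22670 = 16.157524
B = 6.226699/16.157524 = 0.385375

Final: 0.385375
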